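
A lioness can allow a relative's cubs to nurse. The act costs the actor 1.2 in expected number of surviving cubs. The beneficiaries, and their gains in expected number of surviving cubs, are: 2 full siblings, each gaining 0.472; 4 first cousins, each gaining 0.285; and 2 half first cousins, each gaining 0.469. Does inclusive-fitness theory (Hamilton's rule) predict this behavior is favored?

No

Hamilton's rule: the trait is favored when the sum of r·B over every recipient exceeds the actor's cost C.
r to a full sibling = 0.5 (full sibs share both parents — two paths of length 2: r = 2·(1/2)^2 = 1/2).
r to a first cousin = 1/8 (first cousins share one grandparent pair — two paths of length 4: r = 2·(1/2)^4 = 1/8).
r to a half first cousin = 1/16 (half first cousins share one grandparent — one path of length 4: r = (1/2)^4 = 1/16).
Summing one r·B term per recipient: 2·0.5·0.472 + 4·0.125·0.285 + 2·0.0625·0.469 = 0.673125.
0.673125 < 1.2: the indirect benefit is less than the cost.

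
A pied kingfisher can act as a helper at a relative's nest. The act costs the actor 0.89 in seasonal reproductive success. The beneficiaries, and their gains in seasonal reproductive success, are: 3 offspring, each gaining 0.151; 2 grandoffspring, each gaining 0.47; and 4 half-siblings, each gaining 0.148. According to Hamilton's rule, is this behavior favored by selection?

No

Hamilton's rule: the trait is favored when the sum of r·B over every recipient exceeds the actor's cost C.
r to an offspring = 0.5 (one parent–offspring link: r = (1/2)^1 = 1/2).
r to a grandoffspring = 1/4 (two parent–offspring links: r = (1/2)^2 = 1/4).
r to a half-sibling = 0.25 (half-sibs share one parent — one path of length 2: r = (1/2)^2 = 1/4).
Summing one r·B term per recipient: 3·0.5·0.151 + 2·0.25·0.47 + 4·0.25·0.148 = 0.6095.
0.6095 < 0.89: the indirect benefit is less than the cost.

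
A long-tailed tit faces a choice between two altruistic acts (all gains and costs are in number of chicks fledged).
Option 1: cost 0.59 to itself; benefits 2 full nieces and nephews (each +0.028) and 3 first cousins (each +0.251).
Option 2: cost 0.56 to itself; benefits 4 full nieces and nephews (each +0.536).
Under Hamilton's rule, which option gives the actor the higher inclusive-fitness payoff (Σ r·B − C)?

Option 1: r to a full niece or nephew = 0.25.
Option 1: r to a first cousin = 0.125.
Option 1: Σ r·B − C = (2·0.25·0.028 + 3·0.125·0.251) − 0.59 = -0.481875.
Option 2: r to a full niece or nephew = 0.25.
Option 2: Σ r·B − C = (4·0.25·0.536) − 0.56 = -0.024.
Option 2 has the higher net inclusive-fitness payoff.

Option 2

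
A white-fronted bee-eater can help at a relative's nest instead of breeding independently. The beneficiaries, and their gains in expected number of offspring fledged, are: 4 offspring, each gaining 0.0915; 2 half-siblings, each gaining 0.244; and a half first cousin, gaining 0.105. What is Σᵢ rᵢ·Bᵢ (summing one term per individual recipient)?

r to an offspring = 0.5 (one parent–offspring link: r = (1/2)^1 = 1/2).
r to a half-sibling = 1/4 (half-sibs share one parent — one path of length 2: r = (1/2)^2 = 1/4).
r to a half first cousin = 0.0625 (half first cousins share one grandparent — one path of length 4: r = (1/2)^4 = 1/16).
Summing one r·B term per recipient: 4·0.5·0.0915 + 2·0.25·0.244 + 1·0.0625·0.105 = 0.3115625.

0.3115625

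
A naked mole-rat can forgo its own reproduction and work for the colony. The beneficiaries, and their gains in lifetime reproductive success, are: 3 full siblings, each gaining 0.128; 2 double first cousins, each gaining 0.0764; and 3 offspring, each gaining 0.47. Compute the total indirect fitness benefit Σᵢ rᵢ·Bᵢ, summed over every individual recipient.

0.9352

r to a full sibling = 0.5 (full sibs share both parents — two paths of length 2: r = 2·(1/2)^2 = 1/2).
r to a double first cousin = 1/4 (double first cousins share both grandparent pairs — four paths of length 4: r = 4·(1/2)^4 = 1/4).
r to an offspring = 1/2 (one parent–offspring link: r = (1/2)^1 = 1/2).
Summing one r·B term per recipient: 3·0.5·0.128 + 2·0.25·0.0764 + 3·0.5·0.47 = 0.9352.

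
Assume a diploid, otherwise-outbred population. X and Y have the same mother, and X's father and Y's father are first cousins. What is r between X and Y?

Relatedness sums over independent paths through distinct common ancestors.
X and Y are related in two ways: half-sibs through their shared mother (r = 1/4) and second cousins through their fathers (r = 1/32).
r = 1/4 + 1/32 = 0.28125.

0.28125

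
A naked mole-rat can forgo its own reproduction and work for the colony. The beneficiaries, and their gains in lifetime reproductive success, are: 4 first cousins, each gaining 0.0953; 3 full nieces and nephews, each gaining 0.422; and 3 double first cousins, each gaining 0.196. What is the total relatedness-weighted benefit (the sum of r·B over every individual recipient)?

r to a first cousin = 1/8 (first cousins share one grandparent pair — two paths of length 4: r = 2·(1/2)^4 = 1/8).
r to a full niece or nephew = 1/4 (full aunt/uncle↔niece/nephew: two paths of length 3 through the shared grandparent pair: r = 2·(1/2)^3 = 1/4).
r to a double first cousin = 1/4 (double first cousins share both grandparent pairs — four paths of length 4: r = 4·(1/2)^4 = 1/4).
Summing one r·B term per recipient: 4·0.125·0.0953 + 3·0.25·0.422 + 3·0.25·0.196 = 0.51115.

0.51115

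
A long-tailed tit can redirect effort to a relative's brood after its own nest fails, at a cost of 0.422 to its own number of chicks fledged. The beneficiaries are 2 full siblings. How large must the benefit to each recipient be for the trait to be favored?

0.422

r to a full sibling = 0.5 (full sibs share both parents — two paths of length 2: r = 2·(1/2)^2 = 1/2).
Hamilton's rule with n recipients of equal r: n·r·B > C, so B > C/(n·r) = 0.422/(2·0.5) = 0.422.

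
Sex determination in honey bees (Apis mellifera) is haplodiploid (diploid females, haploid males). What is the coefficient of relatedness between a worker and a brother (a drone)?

Her haploid brother carries none of their father's genes and a random half of their mother's genome; that half matches the maternal half of her own genome with probability 1/2: r = 1/2 · 1/2 = 1/4.

0.25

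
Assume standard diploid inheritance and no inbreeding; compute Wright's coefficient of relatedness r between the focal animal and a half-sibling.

Each parent–offspring link contributes a factor of 1/2, and independent paths through distinct common ancestors add.
Half-sibs share one parent — one path of length 2: r = (1/2)^2 = 1/4.

0.25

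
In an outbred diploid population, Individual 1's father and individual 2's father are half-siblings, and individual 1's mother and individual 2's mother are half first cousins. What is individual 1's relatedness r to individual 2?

Independent pedigree routes through distinct common ancestors add.
Individual 1 and individual 2 are related in two ways: half first cousins through their fathers (r = 1/16) and half second cousins through their mothers (r = 1/64).
r = 1/16 + 1/64 = 0.078125.

0.078125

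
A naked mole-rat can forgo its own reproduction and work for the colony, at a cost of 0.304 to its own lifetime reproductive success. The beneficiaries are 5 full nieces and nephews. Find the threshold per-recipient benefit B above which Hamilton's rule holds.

r to a full niece or nephew = 0.25 (full aunt/uncle↔niece/nephew: two paths of length 3 through the shared grandparent pair: r = 2·(1/2)^3 = 1/4).
Hamilton's rule with n recipients of equal r: n·r·B > C, so B > C/(n·r) = 0.304/(5·0.25) = 0.2432.

0.2432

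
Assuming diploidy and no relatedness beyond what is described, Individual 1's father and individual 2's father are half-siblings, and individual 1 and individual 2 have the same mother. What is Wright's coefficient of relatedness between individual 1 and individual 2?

With two independent routes of shared ancestry, r is the sum of the two contributions.
Individual 1 and individual 2 are related in two ways: half first cousins through their fathers (r = 1/16) and half-sibs through their shared mother (r = 1/4).
r = 1/16 + 1/4 = 5/16 = 0.3125.

0.3125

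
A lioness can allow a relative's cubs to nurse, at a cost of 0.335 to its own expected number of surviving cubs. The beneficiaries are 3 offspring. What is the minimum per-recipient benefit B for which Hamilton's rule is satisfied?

0.2233

r to an offspring = 0.5 (one parent–offspring link: r = (1/2)^1 = 1/2).
Hamilton's rule with n recipients of equal r: n·r·B > C, so B > C/(n·r) = 0.335/(3·0.5) = 0.2233.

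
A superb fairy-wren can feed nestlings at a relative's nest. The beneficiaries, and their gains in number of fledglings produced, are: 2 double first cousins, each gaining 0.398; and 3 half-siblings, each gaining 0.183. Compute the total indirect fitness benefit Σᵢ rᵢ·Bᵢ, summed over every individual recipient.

0.33625

r to a double first cousin = 1/4 (double first cousins share both grandparent pairs — four paths of length 4: r = 4·(1/2)^4 = 1/4).
r to a half-sibling = 1/4 (half-sibs share one parent — one path of length 2: r = (1/2)^2 = 1/4).
Summing one r·B term per recipient: 2·0.25·0.398 + 3·0.25·0.183 = 0.33625.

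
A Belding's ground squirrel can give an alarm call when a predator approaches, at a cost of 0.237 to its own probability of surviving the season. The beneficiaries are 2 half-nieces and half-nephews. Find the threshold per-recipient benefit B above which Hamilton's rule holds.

0.948

r to a half-niece or half-nephew = 0.125 (half-aunt/uncle↔niece/nephew: one path of length 3: r = (1/2)^3 = 1/8).
Hamilton's rule with n recipients of equal r: n·r·B > C, so B > C/(n·r) = 0.237/(2·0.125) = 0.948.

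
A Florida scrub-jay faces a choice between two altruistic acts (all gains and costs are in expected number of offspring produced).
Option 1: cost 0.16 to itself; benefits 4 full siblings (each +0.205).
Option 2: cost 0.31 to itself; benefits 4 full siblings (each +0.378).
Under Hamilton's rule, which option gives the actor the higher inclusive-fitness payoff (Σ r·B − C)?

Option 1: r to a full sibling = 0.5.
Option 1: Σ r·B − C = (4·0.5·0.205) − 0.16 = 0.25.
Option 2: r to a full sibling = 0.5.
Option 2: Σ r·B − C = (4·0.5·0.378) − 0.31 = 0.446.
Option 2 has the higher net inclusive-fitness payoff.

Option 2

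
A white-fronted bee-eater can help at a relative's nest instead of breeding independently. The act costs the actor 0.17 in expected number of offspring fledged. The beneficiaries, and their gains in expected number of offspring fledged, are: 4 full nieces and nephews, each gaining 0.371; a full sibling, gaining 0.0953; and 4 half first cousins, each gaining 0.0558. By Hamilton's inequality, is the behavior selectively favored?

Hamilton's rule: the trait is favored when the sum of r·B over every recipient exceeds the actor's cost C.
r to a full niece or nephew = 1/4 (full aunt/uncle↔niece/nephew: two paths of length 3 through the shared grandparent pair: r = 2·(1/2)^3 = 1/4).
r to a full sibling = 0.5 (full sibs share both parents — two paths of length 2: r = 2·(1/2)^2 = 1/2).
r to a half first cousin = 0.0625 (half first cousins share one grandparent — one path of length 4: r = (1/2)^4 = 1/16).
Summing one r·B term per recipient: 4·0.25·0.371 + 1·0.5·0.0953 + 4·0.0625·0.0558 = 0.4326.
0.4326 > 0.17: the indirect benefit exceeds the cost.

Yes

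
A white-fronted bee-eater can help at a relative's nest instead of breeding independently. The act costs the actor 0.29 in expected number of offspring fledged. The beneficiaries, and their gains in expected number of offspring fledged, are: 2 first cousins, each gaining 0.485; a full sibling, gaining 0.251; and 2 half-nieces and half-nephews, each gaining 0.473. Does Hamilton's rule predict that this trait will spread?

Yes

Hamilton's rule: the trait is favored when the sum of r·B over every recipient exceeds the actor's cost C.
r to a first cousin = 1/8 (first cousins share one grandparent pair — two paths of length 4: r = 2·(1/2)^4 = 1/8).
r to a full sibling = 1/2 (full sibs share both parents — two paths of length 2: r = 2·(1/2)^2 = 1/2).
r to a half-niece or half-nephew = 1/8 (half-aunt/uncle↔niece/nephew: one path of length 3: r = (1/2)^3 = 1/8).
Summing one r·B term per recipient: 2·0.125·0.485 + 1·0.5·0.251 + 2·0.125·0.473 = 0.365.
0.365 > 0.29: the indirect benefit exceeds the cost.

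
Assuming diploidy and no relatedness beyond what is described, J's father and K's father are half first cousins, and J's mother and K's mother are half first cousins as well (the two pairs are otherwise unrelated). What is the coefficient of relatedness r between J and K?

Relatedness sums over independent paths through distinct common ancestors.
J and K are related in two ways: half second cousins through their fathers (r = 1/64) and half second cousins through their mothers (r = 1/64).
r = 1/64 + 1/64 = 0.03125.

0.03125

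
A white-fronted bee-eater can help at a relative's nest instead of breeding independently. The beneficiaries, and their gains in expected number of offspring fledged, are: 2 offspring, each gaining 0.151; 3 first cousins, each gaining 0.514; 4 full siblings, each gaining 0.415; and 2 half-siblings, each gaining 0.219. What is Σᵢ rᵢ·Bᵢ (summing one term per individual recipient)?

r to an offspring = 0.5 (one parent–offspring link: r = (1/2)^1 = 1/2).
r to a first cousin = 0.125 (first cousins share one grandparent pair — two paths of length 4: r = 2·(1/2)^4 = 1/8).
r to a full sibling = 0.5 (full sibs share both parents — two paths of length 2: r = 2·(1/2)^2 = 1/2).
r to a half-sibling = 0.25 (half-sibs share one parent — one path of length 2: r = (1/2)^2 = 1/4).
Summing one r·B term per recipient: 2·0.5·0.151 + 3·0.125·0.514 + 4·0.5·0.415 + 2·0.25·0.219 = 1.28325.

1.28325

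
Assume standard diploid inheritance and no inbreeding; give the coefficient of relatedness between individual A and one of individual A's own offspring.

0.5

Each parent–offspring link contributes a factor of 1/2, and independent paths through distinct common ancestors add.
One parent–offspring link: r = (1/2)^1 = 1/2.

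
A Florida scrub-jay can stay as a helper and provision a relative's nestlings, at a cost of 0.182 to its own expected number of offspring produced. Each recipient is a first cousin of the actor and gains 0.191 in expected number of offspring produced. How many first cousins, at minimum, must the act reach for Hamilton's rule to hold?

r to a first cousin = 0.125 (first cousins share one grandparent pair — two paths of length 4: r = 2·(1/2)^4 = 1/8).
Hamilton's rule: n·r·B > C  ⇒  n > C/(r·B) = 0.182/(0.125·0.191) = 7.623.
The smallest integer exceeding 7.623 is 8.

8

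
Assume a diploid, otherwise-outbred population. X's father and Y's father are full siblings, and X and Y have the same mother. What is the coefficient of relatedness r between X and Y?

0.375

Independent pedigree routes through distinct common ancestors add.
X and Y are related in two ways: first cousins through their fathers (r = 1/8) and half-sibs through their shared mother (r = 1/4).
r = 1/8 + 1/4 = 3/8 = 0.375.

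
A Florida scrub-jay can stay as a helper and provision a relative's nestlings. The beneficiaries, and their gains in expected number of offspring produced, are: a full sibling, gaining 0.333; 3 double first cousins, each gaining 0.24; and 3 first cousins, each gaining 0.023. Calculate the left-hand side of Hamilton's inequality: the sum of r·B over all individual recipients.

0.355125

r to a full sibling = 0.5 (full sibs share both parents — two paths of length 2: r = 2·(1/2)^2 = 1/2).
r to a double first cousin = 0.25 (double first cousins share both grandparent pairs — four paths of length 4: r = 4·(1/2)^4 = 1/4).
r to a first cousin = 1/8 (first cousins share one grandparent pair — two paths of length 4: r = 2·(1/2)^4 = 1/8).
Summing one r·B term per recipient: 1·0.5·0.333 + 3·0.25·0.24 + 3·0.125·0.023 = 0.355125.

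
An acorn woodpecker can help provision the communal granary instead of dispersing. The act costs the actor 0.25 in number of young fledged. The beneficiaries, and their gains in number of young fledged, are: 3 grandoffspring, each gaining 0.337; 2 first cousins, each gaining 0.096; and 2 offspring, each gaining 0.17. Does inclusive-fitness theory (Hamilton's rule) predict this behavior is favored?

Yes

Hamilton's rule: the trait is favored when the sum of r·B over every recipient exceeds the actor's cost C.
r to a grandoffspring = 0.25 (two parent–offspring links: r = (1/2)^2 = 1/4).
r to a first cousin = 0.125 (first cousins share one grandparent pair — two paths of length 4: r = 2·(1/2)^4 = 1/8).
r to an offspring = 1/2 (one parent–offspring link: r = (1/2)^1 = 1/2).
Summing one r·B term per recipient: 3·0.25·0.337 + 2·0.125·0.096 + 2·0.5·0.17 = 0.44675.
0.44675 > 0.25: the indirect benefit exceeds the cost.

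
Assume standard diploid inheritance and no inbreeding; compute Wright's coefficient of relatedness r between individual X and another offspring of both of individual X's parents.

0.5

Each parent–offspring link contributes a factor of 1/2, and independent paths through distinct common ancestors add.
Full sibs share both parents — two paths of length 2: r = 2·(1/2)^2 = 1/2.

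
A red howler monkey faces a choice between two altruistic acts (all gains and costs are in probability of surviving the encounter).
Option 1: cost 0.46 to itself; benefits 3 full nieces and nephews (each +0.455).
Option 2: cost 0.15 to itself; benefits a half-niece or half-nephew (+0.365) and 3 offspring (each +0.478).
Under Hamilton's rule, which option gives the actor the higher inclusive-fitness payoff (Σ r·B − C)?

Option 1: r to a full niece or nephew = 0.25.
Option 1: Σ r·B − C = (3·0.25·0.455) − 0.46 = -0.11875.
Option 2: r to a half-niece or half-nephew = 0.125.
Option 2: r to an offspring = 0.5.
Option 2: Σ r·B − C = (1·0.125·0.365 + 3·0.5·0.478) − 0.15 = 0.612625.
Option 2 has the higher net inclusive-fitness payoff.

Option 2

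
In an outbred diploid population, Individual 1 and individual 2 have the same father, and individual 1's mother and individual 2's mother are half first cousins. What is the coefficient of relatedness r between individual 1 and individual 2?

With two independent routes of shared ancestry, r is the sum of the two contributions.
Individual 1 and individual 2 are related in two ways: half-sibs through their shared father (r = 1/4) and half second cousins through their mothers (r = 1/64).
r = 1/4 + 1/64 = 0.265625.

0.265625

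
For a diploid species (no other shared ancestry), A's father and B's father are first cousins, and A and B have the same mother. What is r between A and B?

0.28125

Independent pedigree routes through distinct common ancestors add.
A and B are related in two ways: second cousins through their fathers (r = 1/32) and half-sibs through their shared mother (r = 1/4).
r = 1/32 + 1/4 = 0.28125.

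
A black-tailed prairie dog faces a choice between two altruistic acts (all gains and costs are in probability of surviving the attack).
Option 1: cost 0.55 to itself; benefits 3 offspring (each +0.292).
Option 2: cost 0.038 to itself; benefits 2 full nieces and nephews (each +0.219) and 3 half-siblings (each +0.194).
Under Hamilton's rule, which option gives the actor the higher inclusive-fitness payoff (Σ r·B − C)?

Option 2

Option 1: r to an offspring = 0.5.
Option 1: Σ r·B − C = (3·0.5·0.292) − 0.55 = -0.112.
Option 2: r to a full niece or nephew = 0.25.
Option 2: r to a half-sibling = 0.25.
Option 2: Σ r·B − C = (2·0.25·0.219 + 3·0.25·0.194) − 0.038 = 0.217.
Option 2 has the higher net inclusive-fitness payoff.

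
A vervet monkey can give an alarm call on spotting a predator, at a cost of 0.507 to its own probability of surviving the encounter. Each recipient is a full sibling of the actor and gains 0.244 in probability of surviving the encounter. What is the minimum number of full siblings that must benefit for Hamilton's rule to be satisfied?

r to a full sibling = 0.5 (full sibs share both parents — two paths of length 2: r = 2·(1/2)^2 = 1/2).
Hamilton's rule: n·r·B > C  ⇒  n > C/(r·B) = 0.507/(0.5·0.244) = 4.156.
The smallest integer exceeding 4.156 is 5.

5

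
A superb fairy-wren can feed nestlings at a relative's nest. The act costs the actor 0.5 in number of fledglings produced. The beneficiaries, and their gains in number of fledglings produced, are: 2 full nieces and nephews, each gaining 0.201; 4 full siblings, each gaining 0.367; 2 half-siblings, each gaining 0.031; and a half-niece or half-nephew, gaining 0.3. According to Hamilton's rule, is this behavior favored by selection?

Hamilton's rule: the trait is favored when the sum of r·B over every recipient exceeds the actor's cost C.
r to a full niece or nephew = 1/4 (full aunt/uncle↔niece/nephew: two paths of length 3 through the shared grandparent pair: r = 2·(1/2)^3 = 1/4).
r to a full sibling = 1/2 (full sibs share both parents — two paths of length 2: r = 2·(1/2)^2 = 1/2).
r to a half-sibling = 0.25 (half-sibs share one parent — one path of length 2: r = (1/2)^2 = 1/4).
r to a half-niece or half-nephew = 0.125 (half-aunt/uncle↔niece/nephew: one path of length 3: r = (1/2)^3 = 1/8).
Summing one r·B term per recipient: 2·0.25·0.201 + 4·0.5·0.367 + 2·0.25·0.031 + 1·0.125·0.3 = 0.8875.
0.8875 > 0.5: the indirect benefit exceeds the cost.

Yes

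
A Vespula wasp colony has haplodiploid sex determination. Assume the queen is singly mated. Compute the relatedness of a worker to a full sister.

Haplodiploid full sisters inherit their father's entire haploid genome identically (contributing 1/2) and on average half of their mother's contribution (1/2 · 1/2 = 1/4); r = 1/2 + 1/4 = 3/4.

0.75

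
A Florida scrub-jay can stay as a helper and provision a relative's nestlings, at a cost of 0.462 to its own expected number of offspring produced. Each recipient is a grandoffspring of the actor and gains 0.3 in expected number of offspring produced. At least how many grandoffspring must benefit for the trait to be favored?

7

r to a grandoffspring = 0.25 (two parent–offspring links: r = (1/2)^2 = 1/4).
Hamilton's rule: n·r·B > C  ⇒  n > C/(r·B) = 0.462/(0.25·0.3) = 6.16.
The smallest integer exceeding 6.16 is 7.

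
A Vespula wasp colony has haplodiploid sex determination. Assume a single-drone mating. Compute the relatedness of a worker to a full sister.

0.75

Haplodiploid full sisters inherit their father's entire haploid genome identically (contributing 1/2) and on average half of their mother's contribution (1/2 · 1/2 = 1/4); r = 1/2 + 1/4 = 3/4.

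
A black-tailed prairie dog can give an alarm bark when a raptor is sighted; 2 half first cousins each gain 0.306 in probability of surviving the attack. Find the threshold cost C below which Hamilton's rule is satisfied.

0.03825

r to a half first cousin = 0.0625 (half first cousins share one grandparent — one path of length 4: r = (1/2)^4 = 1/16).
Hamilton's rule: n·r·B > C, so the trait is favored while C < n·r·B = 2·0.0625·0.306 = 0.03825.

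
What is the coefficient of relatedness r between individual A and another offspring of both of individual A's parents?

Each parent–offspring link contributes a factor of 1/2, and independent paths through distinct common ancestors add.
Full sibs share both parents — two paths of length 2: r = 2·(1/2)^2 = 1/2.

0.5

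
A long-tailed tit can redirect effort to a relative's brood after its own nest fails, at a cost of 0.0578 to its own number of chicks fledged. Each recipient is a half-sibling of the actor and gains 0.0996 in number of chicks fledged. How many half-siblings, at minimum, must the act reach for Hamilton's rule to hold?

3

r to a half-sibling = 1/4 (half-sibs share one parent — one path of length 2: r = (1/2)^2 = 1/4).
Hamilton's rule: n·r·B > C  ⇒  n > C/(r·B) = 0.0578/(0.25·0.0996) = 2.321.
The smallest integer exceeding 2.321 is 3.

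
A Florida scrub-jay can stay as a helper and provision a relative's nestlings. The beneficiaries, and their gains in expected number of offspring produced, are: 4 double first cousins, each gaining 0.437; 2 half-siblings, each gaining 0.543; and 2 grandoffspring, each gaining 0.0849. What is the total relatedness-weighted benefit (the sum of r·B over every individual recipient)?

0.75095

r to a double first cousin = 1/4 (double first cousins share both grandparent pairs — four paths of length 4: r = 4·(1/2)^4 = 1/4).
r to a half-sibling = 0.25 (half-sibs share one parent — one path of length 2: r = (1/2)^2 = 1/4).
r to a grandoffspring = 1/4 (two parent–offspring links: r = (1/2)^2 = 1/4).
Summing one r·B term per recipient: 4·0.25·0.437 + 2·0.25·0.543 + 2·0.25·0.0849 = 0.75095.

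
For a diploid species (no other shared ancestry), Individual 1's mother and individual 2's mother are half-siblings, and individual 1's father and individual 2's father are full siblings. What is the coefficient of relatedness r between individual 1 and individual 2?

0.1875

Wright's path rule: contributions from independent ancestry routes add.
Individual 1 and individual 2 are related in two ways: half first cousins through their mothers (r = 1/16) and first cousins through their fathers (r = 1/8).
r = 1/16 + 1/8 = 0.1875.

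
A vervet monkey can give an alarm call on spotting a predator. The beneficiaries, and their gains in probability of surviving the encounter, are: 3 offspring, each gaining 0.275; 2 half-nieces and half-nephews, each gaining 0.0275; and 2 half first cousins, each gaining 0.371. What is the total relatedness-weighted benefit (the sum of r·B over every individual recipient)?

r to an offspring = 1/2 (one parent–offspring link: r = (1/2)^1 = 1/2).
r to a half-niece or half-nephew = 0.125 (half-aunt/uncle↔niece/nephew: one path of length 3: r = (1/2)^3 = 1/8).
r to a half first cousin = 0.0625 (half first cousins share one grandparent — one path of length 4: r = (1/2)^4 = 1/16).
Summing one r·B term per recipient: 3·0.5·0.275 + 2·0.125·0.0275 + 2·0.0625·0.371 = 0.46575.

0.46575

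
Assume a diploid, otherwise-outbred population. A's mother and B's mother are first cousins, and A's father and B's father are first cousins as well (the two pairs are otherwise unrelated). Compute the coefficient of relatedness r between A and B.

0.0625

Independent pedigree routes through distinct common ancestors add.
A and B are related in two ways: second cousins through their mothers (r = 1/32) and second cousins through their fathers (r = 1/32).
r = 1/32 + 1/32 = 1/16 = 0.0625.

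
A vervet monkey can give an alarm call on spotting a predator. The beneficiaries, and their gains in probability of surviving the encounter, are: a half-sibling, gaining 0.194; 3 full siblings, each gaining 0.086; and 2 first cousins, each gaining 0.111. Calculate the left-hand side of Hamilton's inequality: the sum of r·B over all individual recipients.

r to a half-sibling = 0.25 (half-sibs share one parent — one path of length 2: r = (1/2)^2 = 1/4).
r to a full sibling = 1/2 (full sibs share both parents — two paths of length 2: r = 2·(1/2)^2 = 1/2).
r to a first cousin = 1/8 (first cousins share one grandparent pair — two paths of length 4: r = 2·(1/2)^4 = 1/8).
Summing one r·B term per recipient: 1·0.25·0.194 + 3·0.5·0.086 + 2·0.125·0.111 = 0.20525.

0.20525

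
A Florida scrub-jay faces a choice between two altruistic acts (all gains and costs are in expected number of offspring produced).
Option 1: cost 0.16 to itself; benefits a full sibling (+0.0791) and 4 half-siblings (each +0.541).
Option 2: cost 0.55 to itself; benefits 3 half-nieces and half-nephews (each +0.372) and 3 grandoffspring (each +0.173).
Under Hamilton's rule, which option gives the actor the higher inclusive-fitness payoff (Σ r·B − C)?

Option 1: r to a full sibling = 0.5.
Option 1: r to a half-sibling = 0.25.
Option 1: Σ r·B − C = (1·0.5·0.0791 + 4·0.25·0.541) − 0.16 = 0.42055.
Option 2: r to a half-niece or half-nephew = 0.125.
Option 2: r to a grandoffspring = 0.25.
Option 2: Σ r·B − C = (3·0.125·0.372 + 3·0.25·0.173) − 0.55 = -0.28075.
Option 1 has the higher net inclusive-fitness payoff.

Option 1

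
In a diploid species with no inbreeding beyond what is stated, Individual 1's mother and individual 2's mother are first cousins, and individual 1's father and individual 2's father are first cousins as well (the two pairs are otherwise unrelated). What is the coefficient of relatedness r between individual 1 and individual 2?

Wright's path rule: contributions from independent ancestry routes add.
Individual 1 and individual 2 are related in two ways: second cousins through their mothers (r = 1/32) and second cousins through their fathers (r = 1/32).
r = 1/32 + 1/32 = 1/16 = 0.0625.

0.0625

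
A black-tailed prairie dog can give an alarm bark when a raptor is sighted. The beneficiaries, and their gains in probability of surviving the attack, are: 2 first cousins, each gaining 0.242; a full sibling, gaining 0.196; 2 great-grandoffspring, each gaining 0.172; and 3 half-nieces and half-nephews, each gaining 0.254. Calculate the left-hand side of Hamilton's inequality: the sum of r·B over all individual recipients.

r to a first cousin = 0.125 (first cousins share one grandparent pair — two paths of length 4: r = 2·(1/2)^4 = 1/8).
r to a full sibling = 0.5 (full sibs share both parents — two paths of length 2: r = 2·(1/2)^2 = 1/2).
r to a great-grandoffspring = 0.125 (three parent–offspring links: r = (1/2)^3 = 1/8).
r to a half-niece or half-nephew = 1/8 (half-aunt/uncle↔niece/nephew: one path of length 3: r = (1/2)^3 = 1/8).
Summing one r·B term per recipient: 2·0.125·0.242 + 1·0.5·0.196 + 2·0.125·0.172 + 3·0.125·0.254 = 0.29675.

0.29675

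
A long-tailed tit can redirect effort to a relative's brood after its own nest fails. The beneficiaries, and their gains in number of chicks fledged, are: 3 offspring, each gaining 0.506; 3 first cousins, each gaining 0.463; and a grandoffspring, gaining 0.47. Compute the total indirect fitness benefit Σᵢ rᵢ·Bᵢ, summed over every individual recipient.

r to an offspring = 1/2 (one parent–offspring link: r = (1/2)^1 = 1/2).
r to a first cousin = 1/8 (first cousins share one grandparent pair — two paths of length 4: r = 2·(1/2)^4 = 1/8).
r to a grandoffspring = 0.25 (two parent–offspring links: r = (1/2)^2 = 1/4).
Summing one r·B term per recipient: 3·0.5·0.506 + 3·0.125·0.463 + 1·0.25·0.47 = 1.050125.

1.050125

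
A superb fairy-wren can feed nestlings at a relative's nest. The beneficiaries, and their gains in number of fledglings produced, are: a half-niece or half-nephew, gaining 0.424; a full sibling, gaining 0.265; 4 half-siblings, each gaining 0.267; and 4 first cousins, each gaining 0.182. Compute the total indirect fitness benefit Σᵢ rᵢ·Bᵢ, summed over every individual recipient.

0.5435

r to a half-niece or half-nephew = 1/8 (half-aunt/uncle↔niece/nephew: one path of length 3: r = (1/2)^3 = 1/8).
r to a full sibling = 0.5 (full sibs share both parents — two paths of length 2: r = 2·(1/2)^2 = 1/2).
r to a half-sibling = 0.25 (half-sibs share one parent — one path of length 2: r = (1/2)^2 = 1/4).
r to a first cousin = 1/8 (first cousins share one grandparent pair — two paths of length 4: r = 2·(1/2)^4 = 1/8).
Summing one r·B term per recipient: 1·0.125·0.424 + 1·0.5·0.265 + 4·0.25·0.267 + 4·0.125·0.182 = 0.5435.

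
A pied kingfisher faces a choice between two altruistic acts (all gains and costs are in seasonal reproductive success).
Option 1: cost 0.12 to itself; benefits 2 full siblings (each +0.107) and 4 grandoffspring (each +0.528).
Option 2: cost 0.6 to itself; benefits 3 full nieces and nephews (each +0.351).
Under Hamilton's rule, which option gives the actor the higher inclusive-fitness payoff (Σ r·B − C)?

Option 1: r to a full sibling = 0.5.
Option 1: r to a grandoffspring = 0.25.
Option 1: Σ r·B − C = (2·0.5·0.107 + 4·0.25·0.528) − 0.12 = 0.515.
Option 2: r to a full niece or nephew = 0.25.
Option 2: Σ r·B − C = (3·0.25·0.351) − 0.6 = -0.33675.
Option 1 has the higher net inclusive-fitness payoff.

Option 1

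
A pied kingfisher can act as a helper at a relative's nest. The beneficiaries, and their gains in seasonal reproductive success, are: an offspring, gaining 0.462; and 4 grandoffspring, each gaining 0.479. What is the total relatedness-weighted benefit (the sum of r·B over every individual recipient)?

0.71

r to an offspring = 0.5 (one parent–offspring link: r = (1/2)^1 = 1/2).
r to a grandoffspring = 1/4 (two parent–offspring links: r = (1/2)^2 = 1/4).
Summing one r·B term per recipient: 1·0.5·0.462 + 4·0.25·0.479 = 0.71.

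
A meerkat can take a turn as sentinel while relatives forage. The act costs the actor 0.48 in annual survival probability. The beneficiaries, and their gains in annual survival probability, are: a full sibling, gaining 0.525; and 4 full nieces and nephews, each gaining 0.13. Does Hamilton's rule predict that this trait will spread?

Hamilton's rule: the trait is favored when the sum of r·B over every recipient exceeds the actor's cost C.
r to a full sibling = 1/2 (full sibs share both parents — two paths of length 2: r = 2·(1/2)^2 = 1/2).
r to a full niece or nephew = 0.25 (full aunt/uncle↔niece/nephew: two paths of length 3 through the shared grandparent pair: r = 2·(1/2)^3 = 1/4).
Summing one r·B term per recipient: 1·0.5·0.525 + 4·0.25·0.13 = 0.3925.
0.3925 < 0.48: the indirect benefit is less than the cost.

No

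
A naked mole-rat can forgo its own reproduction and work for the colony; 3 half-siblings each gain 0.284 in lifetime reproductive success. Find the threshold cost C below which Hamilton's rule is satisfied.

0.213

r to a half-sibling = 1/4 (half-sibs share one parent — one path of length 2: r = (1/2)^2 = 1/4).
Hamilton's rule: n·r·B > C, so the trait is favored while C < n·r·B = 3·0.25·0.284 = 0.213.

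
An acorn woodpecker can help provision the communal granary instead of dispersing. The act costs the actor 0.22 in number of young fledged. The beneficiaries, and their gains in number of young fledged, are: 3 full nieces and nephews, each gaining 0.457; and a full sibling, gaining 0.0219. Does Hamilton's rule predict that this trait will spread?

Yes

Hamilton's rule: the trait is favored when the sum of r·B over every recipient exceeds the actor's cost C.
r to a full niece or nephew = 1/4 (full aunt/uncle↔niece/nephew: two paths of length 3 through the shared grandparent pair: r = 2·(1/2)^3 = 1/4).
r to a full sibling = 1/2 (full sibs share both parents — two paths of length 2: r = 2·(1/2)^2 = 1/2).
Summing one r·B term per recipient: 3·0.25·0.457 + 1·0.5·0.0219 = 0.3537.
0.3537 > 0.22: the indirect benefit exceeds the cost.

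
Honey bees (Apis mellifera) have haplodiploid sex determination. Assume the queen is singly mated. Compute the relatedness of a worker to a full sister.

Haplodiploid full sisters inherit their father's entire haploid genome identically (contributing 1/2) and on average half of their mother's contribution (1/2 · 1/2 = 1/4); r = 1/2 + 1/4 = 3/4.

0.75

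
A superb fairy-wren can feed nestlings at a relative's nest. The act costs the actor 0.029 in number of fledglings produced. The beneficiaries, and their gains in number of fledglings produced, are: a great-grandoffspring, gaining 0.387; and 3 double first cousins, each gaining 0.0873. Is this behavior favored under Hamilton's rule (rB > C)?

Yes

Hamilton's rule: the trait is favored when the sum of r·B over every recipient exceeds the actor's cost C.
r to a great-grandoffspring = 0.125 (three parent–offspring links: r = (1/2)^3 = 1/8).
r to a double first cousin = 0.25 (double first cousins share both grandparent pairs — four paths of length 4: r = 4·(1/2)^4 = 1/4).
Summing one r·B term per recipient: 1·0.125·0.387 + 3·0.25·0.0873 = 0.11385.
0.11385 > 0.029: the indirect benefit exceeds the cost.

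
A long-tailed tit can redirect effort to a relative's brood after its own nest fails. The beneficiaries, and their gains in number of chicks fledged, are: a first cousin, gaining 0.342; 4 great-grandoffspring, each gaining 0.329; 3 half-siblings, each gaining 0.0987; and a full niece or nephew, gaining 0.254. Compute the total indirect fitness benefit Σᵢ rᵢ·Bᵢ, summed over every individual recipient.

r to a first cousin = 0.125 (first cousins share one grandparent pair — two paths of length 4: r = 2·(1/2)^4 = 1/8).
r to a great-grandoffspring = 1/8 (three parent–offspring links: r = (1/2)^3 = 1/8).
r to a half-sibling = 1/4 (half-sibs share one parent — one path of length 2: r = (1/2)^2 = 1/4).
r to a full niece or nephew = 0.25 (full aunt/uncle↔niece/nephew: two paths of length 3 through the shared grandparent pair: r = 2·(1/2)^3 = 1/4).
Summing one r·B term per recipient: 1·0.125·0.342 + 4·0.125·0.329 + 3·0.25·0.0987 + 1·0.25·0.254 = 0.344775.

0.344775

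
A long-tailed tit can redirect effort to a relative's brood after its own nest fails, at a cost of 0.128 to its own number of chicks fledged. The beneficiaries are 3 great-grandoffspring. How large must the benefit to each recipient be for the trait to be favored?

r to a great-grandoffspring = 1/8 (three parent–offspring links: r = (1/2)^3 = 1/8).
Hamilton's rule with n recipients of equal r: n·r·B > C, so B > C/(n·r) = 0.128/(3·0.125) = 0.3413.

0.3413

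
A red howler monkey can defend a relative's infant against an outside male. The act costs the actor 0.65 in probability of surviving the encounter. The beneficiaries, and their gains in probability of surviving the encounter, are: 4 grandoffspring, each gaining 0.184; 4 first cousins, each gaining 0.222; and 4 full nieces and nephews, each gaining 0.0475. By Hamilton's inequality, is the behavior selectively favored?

No

Hamilton's rule: the trait is favored when the sum of r·B over every recipient exceeds the actor's cost C.
r to a grandoffspring = 0.25 (two parent–offspring links: r = (1/2)^2 = 1/4).
r to a first cousin = 1/8 (first cousins share one grandparent pair — two paths of length 4: r = 2·(1/2)^4 = 1/8).
r to a full niece or nephew = 1/4 (full aunt/uncle↔niece/nephew: two paths of length 3 through the shared grandparent pair: r = 2·(1/2)^3 = 1/4).
Summing one r·B term per recipient: 4·0.25·0.184 + 4·0.125·0.222 + 4·0.25·0.0475 = 0.3425.
0.3425 < 0.65: the indirect benefit is less than the cost.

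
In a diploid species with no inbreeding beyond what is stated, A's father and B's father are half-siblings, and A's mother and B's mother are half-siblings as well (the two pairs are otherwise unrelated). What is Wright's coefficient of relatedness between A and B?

0.125

Independent pedigree routes through distinct common ancestors add.
A and B are related in two ways: half first cousins through their fathers (r = 1/16) and half first cousins through their mothers (r = 1/16).
r = 1/16 + 1/16 = 0.125.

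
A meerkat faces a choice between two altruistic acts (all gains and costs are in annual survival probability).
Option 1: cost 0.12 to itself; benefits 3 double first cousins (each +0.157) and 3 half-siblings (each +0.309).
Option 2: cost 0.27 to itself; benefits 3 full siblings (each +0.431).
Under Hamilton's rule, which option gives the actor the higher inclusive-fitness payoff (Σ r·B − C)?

Option 1: r to a double first cousin = 0.25.
Option 1: r to a half-sibling = 0.25.
Option 1: Σ r·B − C = (3·0.25·0.157 + 3·0.25·0.309) − 0.12 = 0.2295.
Option 2: r to a full sibling = 0.5.
Option 2: Σ r·B − C = (3·0.5·0.431) − 0.27 = 0.3765.
Option 2 has the higher net inclusive-fitness payoff.

Option 2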